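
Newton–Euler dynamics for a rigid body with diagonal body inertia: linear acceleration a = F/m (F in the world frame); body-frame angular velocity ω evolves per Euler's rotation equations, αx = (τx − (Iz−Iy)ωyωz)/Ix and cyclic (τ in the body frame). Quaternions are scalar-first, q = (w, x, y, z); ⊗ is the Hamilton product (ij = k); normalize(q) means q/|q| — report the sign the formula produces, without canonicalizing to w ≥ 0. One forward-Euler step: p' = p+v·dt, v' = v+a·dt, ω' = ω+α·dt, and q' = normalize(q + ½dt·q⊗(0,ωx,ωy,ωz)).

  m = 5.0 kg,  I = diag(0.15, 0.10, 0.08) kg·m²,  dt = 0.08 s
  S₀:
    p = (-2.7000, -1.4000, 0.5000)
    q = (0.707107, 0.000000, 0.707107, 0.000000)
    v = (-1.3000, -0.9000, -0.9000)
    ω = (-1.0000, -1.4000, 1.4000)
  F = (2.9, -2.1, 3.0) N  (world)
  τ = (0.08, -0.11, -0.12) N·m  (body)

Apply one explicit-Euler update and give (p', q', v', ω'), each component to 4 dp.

p' = (-2.8040, -1.4720, 0.4280)
q' = (0.7438, 0.0113, 0.6649, 0.0676)
v' = (-1.2536, -0.9336, -0.8520)
ω' = (-0.9782, -1.4096, 1.3500)

p' = p + v·dt = (-2.8040, -1.4720, 0.4280)
v + (F/m)dt = (-1.2536, -0.9336, -0.8520)
α = I⁻¹(τ − ω×Iω) = (0.2720, -0.1200, -0.6250)
ω + α·dt = (-0.9782, -1.4096, 1.3500)
Hamilton product q⊗(0,ω) = (0.9899498, 0.2828428, -0.9899498, 1.6970568)
updated quaternion q' = (0.7438, 0.0113, 0.6649, 0.0676)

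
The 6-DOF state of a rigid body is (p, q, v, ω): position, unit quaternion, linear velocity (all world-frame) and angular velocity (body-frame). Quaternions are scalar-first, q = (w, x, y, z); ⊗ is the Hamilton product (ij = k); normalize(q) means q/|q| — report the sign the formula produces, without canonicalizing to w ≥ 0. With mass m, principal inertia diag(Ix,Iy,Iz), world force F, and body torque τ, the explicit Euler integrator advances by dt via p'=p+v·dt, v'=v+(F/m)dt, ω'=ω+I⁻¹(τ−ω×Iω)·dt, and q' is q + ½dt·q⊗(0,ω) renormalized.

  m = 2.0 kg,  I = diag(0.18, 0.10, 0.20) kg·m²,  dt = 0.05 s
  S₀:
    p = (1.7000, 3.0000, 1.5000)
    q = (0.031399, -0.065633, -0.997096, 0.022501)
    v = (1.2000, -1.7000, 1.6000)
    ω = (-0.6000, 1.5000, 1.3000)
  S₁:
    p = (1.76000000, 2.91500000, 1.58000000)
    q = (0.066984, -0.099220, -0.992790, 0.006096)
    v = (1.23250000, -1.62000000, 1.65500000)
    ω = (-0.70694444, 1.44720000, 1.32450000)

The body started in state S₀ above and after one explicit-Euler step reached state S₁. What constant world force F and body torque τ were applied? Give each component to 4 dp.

v₁ − v₀ = (0.03250000, 0.08000000, 0.05500000)
F = m·Δv/dt = (1.3000, 3.2000, 2.2000)
Δω = ω₁−ω₀ = (-0.10694444, -0.05280000, 0.02450000)
I·α + gyro = (-0.1900, -0.0900, 0.1700)

F = (1.3000, 3.2000, 2.2000)
τ = (-0.1900, -0.0900, 0.1700)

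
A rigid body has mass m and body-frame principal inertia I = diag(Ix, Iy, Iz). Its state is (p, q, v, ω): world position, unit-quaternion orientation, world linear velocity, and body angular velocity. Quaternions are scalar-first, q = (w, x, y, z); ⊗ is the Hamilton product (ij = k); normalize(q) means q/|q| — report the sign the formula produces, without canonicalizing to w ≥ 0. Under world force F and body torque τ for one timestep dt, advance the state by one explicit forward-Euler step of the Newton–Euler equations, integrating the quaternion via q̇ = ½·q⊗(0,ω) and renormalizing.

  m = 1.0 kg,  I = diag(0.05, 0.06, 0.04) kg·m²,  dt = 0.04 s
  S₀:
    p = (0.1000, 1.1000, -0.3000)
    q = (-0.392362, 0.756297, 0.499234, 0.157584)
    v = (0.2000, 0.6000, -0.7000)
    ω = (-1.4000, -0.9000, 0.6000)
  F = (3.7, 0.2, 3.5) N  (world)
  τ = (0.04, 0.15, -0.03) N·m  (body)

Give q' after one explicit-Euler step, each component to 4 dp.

q' = (-0.3639, 0.7756, 0.4925, 0.1531)

q⊗(0,ω) = (1.4135760, 0.9906728, -0.3212700, -0.2171569)
q + ½dt·q⊗(0,ω), renormalized = (-0.3639, 0.7756, 0.4925, 0.1531)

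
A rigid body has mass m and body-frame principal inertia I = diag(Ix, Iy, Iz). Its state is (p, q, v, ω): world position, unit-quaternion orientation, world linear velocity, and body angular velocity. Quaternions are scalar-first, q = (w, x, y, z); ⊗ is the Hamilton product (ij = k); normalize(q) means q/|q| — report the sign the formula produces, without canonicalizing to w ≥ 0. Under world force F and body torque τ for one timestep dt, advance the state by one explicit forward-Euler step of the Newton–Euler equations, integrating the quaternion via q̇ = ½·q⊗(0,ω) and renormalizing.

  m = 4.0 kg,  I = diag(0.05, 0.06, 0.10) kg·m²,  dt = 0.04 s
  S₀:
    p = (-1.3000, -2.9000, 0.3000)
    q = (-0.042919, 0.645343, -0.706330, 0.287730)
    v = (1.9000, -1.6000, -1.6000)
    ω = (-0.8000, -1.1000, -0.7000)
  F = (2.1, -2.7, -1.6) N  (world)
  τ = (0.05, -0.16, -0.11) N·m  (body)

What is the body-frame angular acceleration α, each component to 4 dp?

α = (0.3840, -2.2000, -1.1880)

ω×(Iω) gyroscopic = (0.0308, -0.0280, 0.0088)
(τ − ω×Iω)/I = (0.3840, -2.2000, -1.1880)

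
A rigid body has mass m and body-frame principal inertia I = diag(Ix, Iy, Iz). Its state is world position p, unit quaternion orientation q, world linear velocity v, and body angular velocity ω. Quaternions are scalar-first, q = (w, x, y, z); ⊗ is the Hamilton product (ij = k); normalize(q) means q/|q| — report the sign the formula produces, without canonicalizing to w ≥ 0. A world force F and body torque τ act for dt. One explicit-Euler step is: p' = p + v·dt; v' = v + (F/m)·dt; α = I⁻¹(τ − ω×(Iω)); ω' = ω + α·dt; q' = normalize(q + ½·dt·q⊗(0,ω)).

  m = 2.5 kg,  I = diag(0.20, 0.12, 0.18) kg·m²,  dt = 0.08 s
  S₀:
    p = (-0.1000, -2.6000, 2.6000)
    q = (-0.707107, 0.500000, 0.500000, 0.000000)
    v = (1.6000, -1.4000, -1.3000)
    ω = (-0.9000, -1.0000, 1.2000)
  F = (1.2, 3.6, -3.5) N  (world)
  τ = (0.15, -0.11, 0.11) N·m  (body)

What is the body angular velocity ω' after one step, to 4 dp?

ω' = (-0.8112, -1.0589, 1.2809)

gyro term ω×Iω = (-0.0720, -0.0216, -0.0720)
α = I⁻¹(τ − ω×Iω) = (1.1100, -0.7367, 1.0111)
new body rate ω' = (-0.8112, -1.0589, 1.2809)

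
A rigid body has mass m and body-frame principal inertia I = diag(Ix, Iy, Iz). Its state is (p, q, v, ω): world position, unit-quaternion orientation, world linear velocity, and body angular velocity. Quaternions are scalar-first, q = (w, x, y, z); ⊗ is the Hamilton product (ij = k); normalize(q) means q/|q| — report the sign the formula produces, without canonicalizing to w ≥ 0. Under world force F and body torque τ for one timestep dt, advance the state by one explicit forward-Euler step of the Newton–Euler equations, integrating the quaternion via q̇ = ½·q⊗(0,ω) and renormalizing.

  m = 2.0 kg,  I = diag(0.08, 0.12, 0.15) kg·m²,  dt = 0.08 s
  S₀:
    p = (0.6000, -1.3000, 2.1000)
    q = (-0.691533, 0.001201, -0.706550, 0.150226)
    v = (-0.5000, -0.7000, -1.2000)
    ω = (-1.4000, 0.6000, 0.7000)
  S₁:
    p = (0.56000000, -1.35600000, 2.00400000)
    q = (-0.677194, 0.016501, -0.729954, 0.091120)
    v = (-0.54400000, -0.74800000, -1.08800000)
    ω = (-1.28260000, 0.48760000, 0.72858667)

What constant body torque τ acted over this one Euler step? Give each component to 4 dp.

rate change Δω = (0.11740000, -0.11240000, 0.02858667)
applied torque τ = (0.1300, -0.1000, 0.0200)

τ = (0.1300, -0.1000, 0.0200)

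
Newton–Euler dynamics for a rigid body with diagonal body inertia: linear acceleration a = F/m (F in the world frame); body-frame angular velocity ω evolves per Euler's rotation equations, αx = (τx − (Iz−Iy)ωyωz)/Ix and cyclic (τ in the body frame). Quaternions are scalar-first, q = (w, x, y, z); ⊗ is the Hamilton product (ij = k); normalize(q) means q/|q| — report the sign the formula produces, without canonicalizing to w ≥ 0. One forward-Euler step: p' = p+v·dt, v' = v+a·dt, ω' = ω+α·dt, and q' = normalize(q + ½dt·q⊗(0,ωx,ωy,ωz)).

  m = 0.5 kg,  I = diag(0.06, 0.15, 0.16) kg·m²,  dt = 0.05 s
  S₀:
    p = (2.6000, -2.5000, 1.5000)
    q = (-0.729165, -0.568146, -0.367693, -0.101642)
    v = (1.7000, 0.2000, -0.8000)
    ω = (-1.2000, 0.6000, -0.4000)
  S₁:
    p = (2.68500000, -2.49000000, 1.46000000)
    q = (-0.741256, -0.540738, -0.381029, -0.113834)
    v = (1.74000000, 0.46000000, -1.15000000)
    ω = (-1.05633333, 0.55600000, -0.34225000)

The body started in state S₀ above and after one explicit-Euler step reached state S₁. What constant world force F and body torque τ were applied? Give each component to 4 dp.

F = (0.4000, 2.6000, -3.5000)
τ = (0.1700, -0.1800, 0.1200)

v₁ − v₀ = (0.04000000, 0.26000000, -0.35000000)
m·(v₁−v₀)/dt = (0.4000, 2.6000, -3.5000)
ω₁ − ω₀ = (0.14366667, -0.04400000, 0.05775000)
precession coupling = (-0.0024, -0.0480, -0.0648)
applied torque τ = (0.1700, -0.1800, 0.1200)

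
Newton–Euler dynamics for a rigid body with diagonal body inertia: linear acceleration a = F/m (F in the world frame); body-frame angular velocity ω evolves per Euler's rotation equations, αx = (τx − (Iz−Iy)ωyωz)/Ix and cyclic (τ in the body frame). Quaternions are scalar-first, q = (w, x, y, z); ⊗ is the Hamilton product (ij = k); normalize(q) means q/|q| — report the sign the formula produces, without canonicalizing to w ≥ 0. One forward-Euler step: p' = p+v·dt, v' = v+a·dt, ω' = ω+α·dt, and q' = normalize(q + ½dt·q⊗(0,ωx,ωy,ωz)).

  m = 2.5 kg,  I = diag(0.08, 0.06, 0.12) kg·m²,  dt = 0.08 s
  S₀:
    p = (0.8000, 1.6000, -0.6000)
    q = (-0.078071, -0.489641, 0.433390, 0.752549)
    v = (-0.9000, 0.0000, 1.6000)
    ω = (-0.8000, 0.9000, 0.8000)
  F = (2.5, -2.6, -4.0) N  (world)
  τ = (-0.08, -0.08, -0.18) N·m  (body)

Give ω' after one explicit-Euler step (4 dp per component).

ω' = (-0.9232, 0.7592, 0.6704)

gyro term ω×Iω = (0.0432, 0.0256, 0.0144)
(τ − ω×Iω)/I = (-1.5400, -1.7600, -1.6200)
ω + α·dt = (-0.9232, 0.7592, 0.6704)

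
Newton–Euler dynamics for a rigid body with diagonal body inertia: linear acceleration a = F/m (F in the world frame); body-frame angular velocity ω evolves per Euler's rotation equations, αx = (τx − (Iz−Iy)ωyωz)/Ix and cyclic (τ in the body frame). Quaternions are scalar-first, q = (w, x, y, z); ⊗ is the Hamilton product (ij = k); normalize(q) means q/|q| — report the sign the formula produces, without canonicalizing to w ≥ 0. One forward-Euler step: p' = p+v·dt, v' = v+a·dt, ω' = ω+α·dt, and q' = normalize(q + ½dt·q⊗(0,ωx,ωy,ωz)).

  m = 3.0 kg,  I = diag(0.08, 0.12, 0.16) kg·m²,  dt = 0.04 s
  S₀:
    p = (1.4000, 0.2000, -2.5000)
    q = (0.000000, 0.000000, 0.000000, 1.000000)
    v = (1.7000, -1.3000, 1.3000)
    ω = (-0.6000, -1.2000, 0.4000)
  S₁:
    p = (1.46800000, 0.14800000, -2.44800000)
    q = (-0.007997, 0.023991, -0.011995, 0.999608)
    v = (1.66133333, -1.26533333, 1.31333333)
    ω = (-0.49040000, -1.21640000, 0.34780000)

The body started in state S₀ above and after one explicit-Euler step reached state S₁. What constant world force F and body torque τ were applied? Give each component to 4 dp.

ω₁ − ω₀ = (0.10960000, -0.01640000, -0.05220000)
gyro term ω₀×Iω₀ = (-0.0192, 0.0192, 0.0288)
I·α + gyro = (0.2000, -0.0300, -0.1800)
velocity change Δv = (-0.03866667, 0.03466667, 0.01333333)
m·(v₁−v₀)/dt = (-2.9000, 2.6000, 1.0000)

F = (-2.9000, 2.6000, 1.0000)
τ = (0.2000, -0.0300, -0.1800)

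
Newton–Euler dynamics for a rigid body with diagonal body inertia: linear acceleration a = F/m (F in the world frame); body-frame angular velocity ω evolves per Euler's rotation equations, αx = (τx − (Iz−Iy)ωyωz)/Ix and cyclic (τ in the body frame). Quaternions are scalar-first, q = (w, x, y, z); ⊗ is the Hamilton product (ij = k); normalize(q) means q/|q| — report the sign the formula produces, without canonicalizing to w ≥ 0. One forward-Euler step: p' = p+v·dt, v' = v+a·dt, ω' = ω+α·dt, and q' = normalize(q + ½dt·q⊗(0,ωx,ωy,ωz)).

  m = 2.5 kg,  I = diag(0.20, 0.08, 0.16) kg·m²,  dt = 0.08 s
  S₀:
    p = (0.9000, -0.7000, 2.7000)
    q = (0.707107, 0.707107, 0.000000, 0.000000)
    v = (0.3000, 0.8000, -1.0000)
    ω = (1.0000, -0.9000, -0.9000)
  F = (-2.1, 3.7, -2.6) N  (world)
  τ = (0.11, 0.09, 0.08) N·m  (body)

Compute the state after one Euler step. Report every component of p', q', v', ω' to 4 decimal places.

p' = (0.9240, -0.6360, 2.6200)
q' = (0.6774, 0.7339, 0.0000, -0.0508)
v' = (0.2328, 0.9184, -1.0832)
ω' = (1.0181, -0.7740, -0.9140)

a = F/m = (-0.8400, 1.4800, -1.0400)
p + v·dt = (0.9240, -0.6360, 2.6200)
new velocity v' = (0.2328, 0.9184, -1.0832)
angular accel α = (0.2260, 1.5750, -0.1750)
ω + α·dt = (1.0181, -0.7740, -0.9140)
q⊗(0,ω) = (-0.7071070, 0.7071070, 0.0000000, -1.2727926)
q' = normalize(q + ½dt·q⊗(0,ω)) = (0.6774, 0.7339, 0.0000, -0.0508)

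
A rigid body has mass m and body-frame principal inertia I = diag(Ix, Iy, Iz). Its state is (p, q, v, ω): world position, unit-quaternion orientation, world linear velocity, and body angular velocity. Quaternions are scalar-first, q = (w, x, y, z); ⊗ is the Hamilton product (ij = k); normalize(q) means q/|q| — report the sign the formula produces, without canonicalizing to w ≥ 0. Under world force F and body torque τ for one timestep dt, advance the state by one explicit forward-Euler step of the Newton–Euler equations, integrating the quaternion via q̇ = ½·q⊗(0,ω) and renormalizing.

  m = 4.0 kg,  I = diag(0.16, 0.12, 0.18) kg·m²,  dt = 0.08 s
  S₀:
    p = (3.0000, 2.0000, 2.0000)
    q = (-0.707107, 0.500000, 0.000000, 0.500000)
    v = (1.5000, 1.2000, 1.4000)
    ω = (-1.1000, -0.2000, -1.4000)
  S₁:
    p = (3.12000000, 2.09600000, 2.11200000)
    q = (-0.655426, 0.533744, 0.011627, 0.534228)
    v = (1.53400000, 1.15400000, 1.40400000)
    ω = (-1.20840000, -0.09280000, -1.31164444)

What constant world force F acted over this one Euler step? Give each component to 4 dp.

Δv = v₁−v₀ = (0.03400000, -0.04600000, 0.00400000)
m·(v₁−v₀)/dt = (1.7000, -2.3000, 0.2000)

F = (1.7000, -2.3000, 0.2000)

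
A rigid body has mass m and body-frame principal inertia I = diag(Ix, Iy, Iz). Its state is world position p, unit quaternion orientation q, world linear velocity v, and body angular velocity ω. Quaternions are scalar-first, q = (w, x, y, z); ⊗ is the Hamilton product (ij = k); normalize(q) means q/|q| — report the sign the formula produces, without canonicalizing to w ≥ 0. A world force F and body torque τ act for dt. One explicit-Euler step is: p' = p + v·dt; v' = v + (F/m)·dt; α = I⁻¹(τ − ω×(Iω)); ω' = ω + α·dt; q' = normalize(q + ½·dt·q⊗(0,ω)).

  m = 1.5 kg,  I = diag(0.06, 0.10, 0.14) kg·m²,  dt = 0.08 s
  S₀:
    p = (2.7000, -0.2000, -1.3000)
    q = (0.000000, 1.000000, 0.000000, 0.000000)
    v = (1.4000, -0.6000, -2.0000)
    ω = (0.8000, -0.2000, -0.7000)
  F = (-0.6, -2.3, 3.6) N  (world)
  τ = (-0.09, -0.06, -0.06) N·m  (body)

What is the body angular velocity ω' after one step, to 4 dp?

ω' = (0.6725, -0.2838, -0.7306)

precession coupling ω×(Iω) = (0.0056, 0.0448, -0.0064)
(τ − ω×Iω)/I = (-1.5933, -1.0480, -0.3829)
ω' = ω + α·dt = (0.6725, -0.2838, -0.7306)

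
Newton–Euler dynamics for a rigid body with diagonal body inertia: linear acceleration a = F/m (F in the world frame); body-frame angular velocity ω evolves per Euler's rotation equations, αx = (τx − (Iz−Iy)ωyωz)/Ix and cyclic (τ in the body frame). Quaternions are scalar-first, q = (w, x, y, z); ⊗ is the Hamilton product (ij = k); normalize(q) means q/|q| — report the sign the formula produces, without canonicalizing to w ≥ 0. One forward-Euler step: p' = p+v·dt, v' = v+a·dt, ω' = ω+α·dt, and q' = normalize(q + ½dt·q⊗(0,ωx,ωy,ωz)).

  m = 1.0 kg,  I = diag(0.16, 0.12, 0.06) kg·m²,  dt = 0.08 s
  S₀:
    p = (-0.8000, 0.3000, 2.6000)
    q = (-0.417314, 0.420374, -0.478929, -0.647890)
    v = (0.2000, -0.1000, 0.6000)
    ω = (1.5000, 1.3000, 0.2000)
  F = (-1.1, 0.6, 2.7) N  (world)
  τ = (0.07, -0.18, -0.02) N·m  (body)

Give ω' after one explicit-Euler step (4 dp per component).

α = I⁻¹(τ − ω×Iω) = (0.5350, -1.7500, 0.9667)
ω + α·dt = (1.5428, 1.1600, 0.2773)

ω' = (1.5428, 1.1600, 0.2773)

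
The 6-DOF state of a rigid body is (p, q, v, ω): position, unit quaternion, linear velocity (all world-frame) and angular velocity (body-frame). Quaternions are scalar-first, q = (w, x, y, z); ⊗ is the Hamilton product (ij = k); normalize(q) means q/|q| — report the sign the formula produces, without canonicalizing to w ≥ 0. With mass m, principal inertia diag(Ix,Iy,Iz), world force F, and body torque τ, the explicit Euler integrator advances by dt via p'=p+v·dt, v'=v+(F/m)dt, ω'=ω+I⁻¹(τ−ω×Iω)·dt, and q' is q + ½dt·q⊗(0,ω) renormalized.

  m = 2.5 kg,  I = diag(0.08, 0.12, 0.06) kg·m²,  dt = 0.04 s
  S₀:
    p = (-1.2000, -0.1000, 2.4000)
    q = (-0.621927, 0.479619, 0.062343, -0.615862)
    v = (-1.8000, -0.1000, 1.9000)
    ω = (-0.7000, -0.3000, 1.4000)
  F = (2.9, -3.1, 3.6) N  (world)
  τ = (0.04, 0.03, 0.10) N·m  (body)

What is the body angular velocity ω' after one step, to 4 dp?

precession coupling ω×(Iω) = (0.0252, -0.0196, 0.0084)
(τ − ω×Iω)/I = (0.1850, 0.4133, 1.5267)
ω' = ω + α·dt = (-0.6926, -0.2835, 1.4611)

ω' = (-0.6926, -0.2835, 1.4611)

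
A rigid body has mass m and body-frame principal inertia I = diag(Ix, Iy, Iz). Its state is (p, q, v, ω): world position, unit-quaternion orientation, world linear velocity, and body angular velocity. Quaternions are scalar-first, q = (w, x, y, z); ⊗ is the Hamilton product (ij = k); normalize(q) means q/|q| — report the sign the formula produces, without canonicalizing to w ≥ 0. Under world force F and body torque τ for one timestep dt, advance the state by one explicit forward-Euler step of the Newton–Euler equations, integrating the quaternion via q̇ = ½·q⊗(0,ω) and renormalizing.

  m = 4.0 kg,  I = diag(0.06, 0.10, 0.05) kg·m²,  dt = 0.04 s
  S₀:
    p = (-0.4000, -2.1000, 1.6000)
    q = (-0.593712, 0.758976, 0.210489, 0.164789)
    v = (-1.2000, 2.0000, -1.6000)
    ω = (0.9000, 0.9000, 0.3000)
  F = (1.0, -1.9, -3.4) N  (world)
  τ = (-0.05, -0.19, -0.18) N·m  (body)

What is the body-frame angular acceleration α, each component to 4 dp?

precession coupling ω×(Iω) = (-0.0135, 0.0027, 0.0324)
(τ − ω×Iω)/I = (-0.6083, -1.9270, -4.2480)

α = (-0.6083, -1.9270, -4.2480)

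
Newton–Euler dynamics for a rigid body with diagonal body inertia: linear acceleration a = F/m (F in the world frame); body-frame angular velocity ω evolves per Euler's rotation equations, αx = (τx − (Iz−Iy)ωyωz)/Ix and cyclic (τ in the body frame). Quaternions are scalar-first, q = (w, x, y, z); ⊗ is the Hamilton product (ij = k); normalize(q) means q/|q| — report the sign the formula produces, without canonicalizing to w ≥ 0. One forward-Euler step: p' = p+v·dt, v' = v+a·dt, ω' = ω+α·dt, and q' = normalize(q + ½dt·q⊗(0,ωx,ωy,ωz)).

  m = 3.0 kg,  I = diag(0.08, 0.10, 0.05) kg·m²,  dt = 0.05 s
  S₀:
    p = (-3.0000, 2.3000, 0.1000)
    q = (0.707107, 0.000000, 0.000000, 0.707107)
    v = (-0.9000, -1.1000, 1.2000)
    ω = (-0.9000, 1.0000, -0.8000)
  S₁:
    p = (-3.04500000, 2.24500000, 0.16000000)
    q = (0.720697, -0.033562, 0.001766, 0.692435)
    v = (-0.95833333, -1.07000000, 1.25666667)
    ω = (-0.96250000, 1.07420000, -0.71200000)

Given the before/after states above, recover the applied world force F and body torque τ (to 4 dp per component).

F = (-3.5000, 1.8000, 3.4000)
τ = (-0.0600, 0.1700, 0.0700)

v₁ − v₀ = (-0.05833333, 0.03000000, 0.05666667)
F = m·Δv/dt = (-3.5000, 1.8000, 3.4000)
Δω = ω₁−ω₀ = (-0.06250000, 0.07420000, 0.08800000)
precession coupling = (0.0400, 0.0216, -0.0180)
I·α + gyro = (-0.0600, 0.1700, 0.0700)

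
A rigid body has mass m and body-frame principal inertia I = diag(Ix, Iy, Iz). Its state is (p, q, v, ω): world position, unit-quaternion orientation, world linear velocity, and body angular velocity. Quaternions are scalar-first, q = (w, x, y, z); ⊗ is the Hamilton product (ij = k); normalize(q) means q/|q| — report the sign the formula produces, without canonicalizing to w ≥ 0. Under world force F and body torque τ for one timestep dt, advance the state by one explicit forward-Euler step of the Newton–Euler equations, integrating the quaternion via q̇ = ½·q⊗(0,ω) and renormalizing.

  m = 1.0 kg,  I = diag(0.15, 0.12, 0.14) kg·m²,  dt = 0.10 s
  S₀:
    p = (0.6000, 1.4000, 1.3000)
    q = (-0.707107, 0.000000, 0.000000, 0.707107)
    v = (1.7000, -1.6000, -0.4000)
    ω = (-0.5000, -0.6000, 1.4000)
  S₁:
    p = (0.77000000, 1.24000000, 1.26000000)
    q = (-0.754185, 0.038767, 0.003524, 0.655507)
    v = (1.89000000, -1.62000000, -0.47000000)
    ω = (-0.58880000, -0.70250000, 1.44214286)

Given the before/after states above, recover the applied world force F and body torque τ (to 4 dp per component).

F = (1.9000, -0.2000, -0.7000)
τ = (-0.1500, -0.1300, 0.0500)

Δv = v₁−v₀ = (0.19000000, -0.02000000, -0.07000000)
applied force F = (1.9000, -0.2000, -0.7000)
ω₁ − ω₀ = (-0.08880000, -0.10250000, 0.04214286)
I·α + gyro = (-0.1500, -0.1300, 0.0500)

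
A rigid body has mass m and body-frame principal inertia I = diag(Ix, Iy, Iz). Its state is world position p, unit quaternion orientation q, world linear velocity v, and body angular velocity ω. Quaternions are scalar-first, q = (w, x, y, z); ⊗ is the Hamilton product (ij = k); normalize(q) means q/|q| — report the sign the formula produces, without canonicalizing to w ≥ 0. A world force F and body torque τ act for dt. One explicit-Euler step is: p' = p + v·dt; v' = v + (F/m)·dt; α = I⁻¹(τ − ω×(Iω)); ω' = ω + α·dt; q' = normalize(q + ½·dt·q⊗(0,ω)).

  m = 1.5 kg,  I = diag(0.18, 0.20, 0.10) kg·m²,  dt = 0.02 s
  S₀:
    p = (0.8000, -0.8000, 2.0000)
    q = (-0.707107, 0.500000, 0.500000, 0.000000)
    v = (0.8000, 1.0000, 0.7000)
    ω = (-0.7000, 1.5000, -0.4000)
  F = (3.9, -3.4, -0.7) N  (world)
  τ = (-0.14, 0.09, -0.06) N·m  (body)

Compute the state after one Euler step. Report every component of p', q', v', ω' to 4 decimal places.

p' = (0.8160, -0.7800, 2.0140)
q' = (-0.7110, 0.5029, 0.4913, 0.0138)
v' = (0.8520, 0.9547, 0.6907)
ω' = (-0.7222, 1.5068, -0.4078)

α = I⁻¹(τ − ω×Iω) = (-1.1111, 0.3380, -0.3900)
new body rate ω' = (-0.7222, 1.5068, -0.4078)
2q̇ = q⊗(0,ω) = (-0.4000000, 0.2949749, -0.8606605, 1.3828428)
updated quaternion q' = (-0.7110, 0.5029, 0.4913, 0.0138)
p' = p + v·dt = (0.8160, -0.7800, 2.0140)
v' = v + a·dt = (0.8520, 0.9547, 0.6907)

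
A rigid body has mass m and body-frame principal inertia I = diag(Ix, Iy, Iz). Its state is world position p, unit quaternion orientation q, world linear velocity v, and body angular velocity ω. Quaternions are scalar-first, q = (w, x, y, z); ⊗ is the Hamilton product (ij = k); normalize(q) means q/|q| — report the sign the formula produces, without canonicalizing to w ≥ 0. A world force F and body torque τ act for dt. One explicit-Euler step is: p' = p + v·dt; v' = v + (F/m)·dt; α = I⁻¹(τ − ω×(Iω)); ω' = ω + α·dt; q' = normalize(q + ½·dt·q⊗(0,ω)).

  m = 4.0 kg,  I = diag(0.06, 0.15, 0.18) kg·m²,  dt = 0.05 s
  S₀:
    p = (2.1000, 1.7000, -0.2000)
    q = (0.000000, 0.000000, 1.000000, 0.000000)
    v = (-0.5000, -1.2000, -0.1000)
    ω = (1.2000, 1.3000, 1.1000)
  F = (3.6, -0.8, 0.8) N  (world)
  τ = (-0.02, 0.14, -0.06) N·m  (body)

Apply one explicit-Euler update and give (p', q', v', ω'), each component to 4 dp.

new position p' = (2.0750, 1.6400, -0.2050)
v' = v + a·dt = (-0.4550, -1.2100, -0.0900)
ω×(Iω) gyroscopic = (0.0429, -0.1584, 0.1404)
α = I⁻¹(τ − ω×Iω) = (-1.0483, 1.9893, -1.1133)
ω + α·dt = (1.1476, 1.3995, 1.0443)
Hamilton product q⊗(0,ω) = (-1.3000000, 1.1000000, 0.0000000, -1.2000000)
q' = normalize(q + ½dt·q⊗(0,ω)) = (-0.0325, 0.0275, 0.9986, -0.0300)

p' = (2.0750, 1.6400, -0.2050)
q' = (-0.0325, 0.0275, 0.9986, -0.0300)
v' = (-0.4550, -1.2100, -0.0900)
ω' = (1.1476, 1.3995, 1.0443)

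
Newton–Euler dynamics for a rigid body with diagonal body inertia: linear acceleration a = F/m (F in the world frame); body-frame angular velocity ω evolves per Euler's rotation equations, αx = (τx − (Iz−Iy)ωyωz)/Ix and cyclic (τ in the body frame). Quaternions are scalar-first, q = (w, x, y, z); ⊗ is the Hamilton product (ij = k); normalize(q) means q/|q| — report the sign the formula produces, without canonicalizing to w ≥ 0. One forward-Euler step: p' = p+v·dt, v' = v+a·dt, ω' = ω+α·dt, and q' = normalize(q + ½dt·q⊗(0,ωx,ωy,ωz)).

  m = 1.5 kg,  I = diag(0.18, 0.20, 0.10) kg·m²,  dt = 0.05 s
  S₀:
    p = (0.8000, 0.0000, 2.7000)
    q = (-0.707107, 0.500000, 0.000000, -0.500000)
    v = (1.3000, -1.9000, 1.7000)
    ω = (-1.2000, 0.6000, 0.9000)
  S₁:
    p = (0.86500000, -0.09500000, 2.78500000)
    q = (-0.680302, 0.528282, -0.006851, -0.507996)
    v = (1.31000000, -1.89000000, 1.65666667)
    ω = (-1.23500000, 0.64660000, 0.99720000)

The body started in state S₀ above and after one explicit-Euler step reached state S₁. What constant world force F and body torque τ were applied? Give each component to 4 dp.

F = (0.3000, 0.3000, -1.3000)
τ = (-0.1800, 0.1000, 0.1800)

Δv = v₁−v₀ = (0.01000000, 0.01000000, -0.04333333)
applied force F = (0.3000, 0.3000, -1.3000)
ω₁ − ω₀ = (-0.03500000, 0.04660000, 0.09720000)
precession coupling = (-0.0540, -0.0864, -0.0144)
τ = I·(Δω/dt) + ω₀×(Iω₀) = (-0.1800, 0.1000, 0.1800)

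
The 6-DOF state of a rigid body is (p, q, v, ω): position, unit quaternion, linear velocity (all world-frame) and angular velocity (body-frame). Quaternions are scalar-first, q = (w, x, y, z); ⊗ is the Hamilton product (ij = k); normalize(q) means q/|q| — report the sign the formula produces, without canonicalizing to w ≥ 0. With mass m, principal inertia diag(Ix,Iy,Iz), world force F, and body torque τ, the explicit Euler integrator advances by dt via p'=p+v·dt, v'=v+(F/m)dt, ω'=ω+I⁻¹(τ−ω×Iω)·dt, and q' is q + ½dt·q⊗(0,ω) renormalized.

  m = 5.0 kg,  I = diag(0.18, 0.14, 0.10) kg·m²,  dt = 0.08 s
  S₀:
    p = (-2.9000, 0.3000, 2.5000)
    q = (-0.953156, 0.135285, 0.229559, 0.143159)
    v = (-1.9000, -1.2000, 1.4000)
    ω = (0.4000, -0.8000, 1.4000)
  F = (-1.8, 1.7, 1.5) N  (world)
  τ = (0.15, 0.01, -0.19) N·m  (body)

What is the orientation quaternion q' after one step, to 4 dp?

q' = (-0.9539, 0.1372, 0.2542, 0.0816)

2q̇ = q⊗(0,ω) = (-0.0708894, 0.0546474, 0.6303894, -1.5344700)
q' = normalize(q + ½dt·q⊗(0,ω)) = (-0.9539, 0.1372, 0.2542, 0.0816)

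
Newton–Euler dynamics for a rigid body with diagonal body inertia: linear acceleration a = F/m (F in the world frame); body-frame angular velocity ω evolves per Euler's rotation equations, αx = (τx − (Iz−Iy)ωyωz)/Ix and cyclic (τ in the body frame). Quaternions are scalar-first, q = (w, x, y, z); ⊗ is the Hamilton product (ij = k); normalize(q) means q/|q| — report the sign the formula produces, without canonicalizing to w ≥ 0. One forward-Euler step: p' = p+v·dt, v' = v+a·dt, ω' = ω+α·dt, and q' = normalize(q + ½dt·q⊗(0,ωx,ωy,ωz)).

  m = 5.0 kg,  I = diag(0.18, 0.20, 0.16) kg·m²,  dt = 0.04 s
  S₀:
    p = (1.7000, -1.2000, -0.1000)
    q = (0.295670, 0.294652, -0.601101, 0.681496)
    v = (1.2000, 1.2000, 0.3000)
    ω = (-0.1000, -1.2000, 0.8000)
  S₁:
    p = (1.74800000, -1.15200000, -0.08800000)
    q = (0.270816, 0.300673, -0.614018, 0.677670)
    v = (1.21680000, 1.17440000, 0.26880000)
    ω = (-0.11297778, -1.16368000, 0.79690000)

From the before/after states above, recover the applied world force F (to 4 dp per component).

Δv = v₁−v₀ = (0.01680000, -0.02560000, -0.03120000)
m·(v₁−v₀)/dt = (2.1000, -3.2000, -3.9000)

F = (2.1000, -3.2000, -3.9000)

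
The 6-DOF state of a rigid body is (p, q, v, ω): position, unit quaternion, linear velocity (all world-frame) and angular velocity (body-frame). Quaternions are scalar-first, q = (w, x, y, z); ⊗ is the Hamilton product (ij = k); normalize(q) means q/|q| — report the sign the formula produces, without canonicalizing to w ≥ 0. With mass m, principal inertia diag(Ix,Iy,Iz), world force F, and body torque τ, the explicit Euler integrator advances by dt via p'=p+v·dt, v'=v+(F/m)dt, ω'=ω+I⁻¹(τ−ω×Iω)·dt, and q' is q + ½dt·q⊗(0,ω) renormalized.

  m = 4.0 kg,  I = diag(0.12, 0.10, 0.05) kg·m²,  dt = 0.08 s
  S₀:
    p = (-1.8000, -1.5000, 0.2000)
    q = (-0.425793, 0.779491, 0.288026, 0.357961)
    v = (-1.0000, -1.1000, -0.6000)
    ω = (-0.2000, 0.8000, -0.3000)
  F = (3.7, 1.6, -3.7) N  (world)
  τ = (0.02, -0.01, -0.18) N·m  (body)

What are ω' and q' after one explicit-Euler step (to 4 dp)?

(τ − ω×Iω)/I = (0.0667, -0.1420, -3.6640)
new body rate ω' = (-0.1947, 0.7886, -0.5931)
Hamilton product q⊗(0,ω) = (0.0328657, -0.2876180, -0.1783793, 0.8089359)
q + ½dt·q⊗(0,ω), renormalized = (-0.4242, 0.7675, 0.2807, 0.3901)

ω' = (-0.1947, 0.7886, -0.5931)
q' = (-0.4242, 0.7675, 0.2807, 0.3901)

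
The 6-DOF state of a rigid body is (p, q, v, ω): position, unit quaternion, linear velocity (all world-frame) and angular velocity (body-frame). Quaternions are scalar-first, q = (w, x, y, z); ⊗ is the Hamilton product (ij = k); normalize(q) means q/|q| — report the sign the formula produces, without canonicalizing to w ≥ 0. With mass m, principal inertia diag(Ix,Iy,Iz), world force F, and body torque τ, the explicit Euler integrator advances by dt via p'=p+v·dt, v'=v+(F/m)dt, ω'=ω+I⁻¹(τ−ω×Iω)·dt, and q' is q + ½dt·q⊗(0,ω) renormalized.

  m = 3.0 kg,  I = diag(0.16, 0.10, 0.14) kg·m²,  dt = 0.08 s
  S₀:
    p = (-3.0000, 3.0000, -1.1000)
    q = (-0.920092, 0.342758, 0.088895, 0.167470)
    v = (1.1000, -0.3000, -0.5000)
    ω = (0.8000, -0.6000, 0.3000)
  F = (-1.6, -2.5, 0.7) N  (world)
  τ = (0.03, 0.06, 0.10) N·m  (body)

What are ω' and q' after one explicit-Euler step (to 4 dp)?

ω' = (0.8186, -0.5558, 0.3407)
q' = (-0.9301, 0.3181, 0.1121, 0.1452)

(τ − ω×Iω)/I = (0.2325, 0.5520, 0.5086)
ω' = ω + α·dt = (0.8186, -0.5558, 0.3407)
Hamilton product q⊗(0,ω) = (-0.2711104, -0.6089231, 0.5832038, -0.5527984)
updated quaternion q' = (-0.9301, 0.3181, 0.1121, 0.1452)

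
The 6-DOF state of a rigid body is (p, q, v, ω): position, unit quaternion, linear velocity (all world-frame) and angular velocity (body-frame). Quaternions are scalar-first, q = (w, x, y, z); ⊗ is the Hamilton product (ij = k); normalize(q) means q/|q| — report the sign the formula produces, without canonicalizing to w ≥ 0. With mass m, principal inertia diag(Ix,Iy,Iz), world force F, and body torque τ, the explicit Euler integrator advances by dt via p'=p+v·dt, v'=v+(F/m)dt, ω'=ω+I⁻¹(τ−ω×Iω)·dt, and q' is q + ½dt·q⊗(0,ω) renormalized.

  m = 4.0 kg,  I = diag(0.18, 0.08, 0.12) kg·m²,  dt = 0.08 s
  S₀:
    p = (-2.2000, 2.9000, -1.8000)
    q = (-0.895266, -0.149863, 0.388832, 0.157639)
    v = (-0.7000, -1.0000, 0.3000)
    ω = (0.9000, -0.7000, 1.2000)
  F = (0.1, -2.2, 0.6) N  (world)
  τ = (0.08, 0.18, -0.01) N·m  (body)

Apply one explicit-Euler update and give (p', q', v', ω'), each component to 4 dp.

angular accel α = (0.6311, 1.4400, -0.6083)
ω + α·dt = (0.9505, -0.5848, 1.1513)
Hamilton product q⊗(0,ω) = (0.2178923, -0.2287937, 0.9483969, -1.3193639)
q + ½dt·q⊗(0,ω), renormalized = (-0.8846, -0.1587, 0.4258, 0.1046)
a = F/m = (0.0250, -0.5500, 0.1500)
p' = p + v·dt = (-2.2560, 2.8200, -1.7760)
v + (F/m)dt = (-0.6980, -1.0440, 0.3120)

p' = (-2.2560, 2.8200, -1.7760)
q' = (-0.8846, -0.1587, 0.4258, 0.1046)
v' = (-0.6980, -1.0440, 0.3120)
ω' = (0.9505, -0.5848, 1.1513)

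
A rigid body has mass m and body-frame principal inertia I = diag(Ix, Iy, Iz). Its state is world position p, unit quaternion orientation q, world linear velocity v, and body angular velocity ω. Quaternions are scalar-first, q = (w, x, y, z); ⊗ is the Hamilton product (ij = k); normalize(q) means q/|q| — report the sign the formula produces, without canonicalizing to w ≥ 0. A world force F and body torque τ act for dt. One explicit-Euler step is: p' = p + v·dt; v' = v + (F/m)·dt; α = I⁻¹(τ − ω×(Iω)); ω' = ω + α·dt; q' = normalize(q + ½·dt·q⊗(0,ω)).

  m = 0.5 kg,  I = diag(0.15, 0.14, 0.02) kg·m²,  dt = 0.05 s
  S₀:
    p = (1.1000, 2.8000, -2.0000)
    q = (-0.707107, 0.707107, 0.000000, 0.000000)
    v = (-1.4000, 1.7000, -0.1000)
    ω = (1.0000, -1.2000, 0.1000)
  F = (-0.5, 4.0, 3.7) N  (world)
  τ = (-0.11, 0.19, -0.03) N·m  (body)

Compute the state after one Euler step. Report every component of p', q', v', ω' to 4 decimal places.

ω×(Iω) gyroscopic = (0.0144, 0.0130, 0.0120)
α = I⁻¹(τ − ω×Iω) = (-0.8293, 1.2643, -2.1000)
ω + α·dt = (0.9585, -1.1368, -0.0050)
2q̇ = q⊗(0,ω) = (-0.7071070, -0.7071070, 0.7778177, -0.9192391)
updated quaternion q' = (-0.7242, 0.6889, 0.0194, -0.0230)
new position p' = (1.0300, 2.8850, -2.0050)
new velocity v' = (-1.4500, 2.1000, 0.2700)

p' = (1.0300, 2.8850, -2.0050)
q' = (-0.7242, 0.6889, 0.0194, -0.0230)
v' = (-1.4500, 2.1000, 0.2700)
ω' = (0.9585, -1.1368, -0.0050)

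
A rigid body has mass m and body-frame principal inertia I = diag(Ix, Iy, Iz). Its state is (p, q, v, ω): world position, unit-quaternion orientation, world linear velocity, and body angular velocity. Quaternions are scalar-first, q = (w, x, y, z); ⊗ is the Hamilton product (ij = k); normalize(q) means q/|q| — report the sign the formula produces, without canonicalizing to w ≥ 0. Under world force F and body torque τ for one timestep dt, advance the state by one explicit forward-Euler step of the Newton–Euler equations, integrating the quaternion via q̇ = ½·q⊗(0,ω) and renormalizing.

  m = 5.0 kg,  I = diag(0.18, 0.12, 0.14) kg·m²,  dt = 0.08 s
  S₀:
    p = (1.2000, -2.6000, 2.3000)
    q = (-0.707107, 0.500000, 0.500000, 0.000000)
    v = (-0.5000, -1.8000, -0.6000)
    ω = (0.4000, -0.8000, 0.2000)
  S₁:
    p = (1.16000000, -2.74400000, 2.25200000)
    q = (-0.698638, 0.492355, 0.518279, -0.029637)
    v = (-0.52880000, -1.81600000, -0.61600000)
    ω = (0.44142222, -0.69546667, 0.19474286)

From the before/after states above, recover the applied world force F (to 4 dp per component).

Δv = v₁−v₀ = (-0.02880000, -0.01600000, -0.01600000)
m·(v₁−v₀)/dt = (-1.8000, -1.0000, -1.0000)

F = (-1.8000, -1.0000, -1.0000)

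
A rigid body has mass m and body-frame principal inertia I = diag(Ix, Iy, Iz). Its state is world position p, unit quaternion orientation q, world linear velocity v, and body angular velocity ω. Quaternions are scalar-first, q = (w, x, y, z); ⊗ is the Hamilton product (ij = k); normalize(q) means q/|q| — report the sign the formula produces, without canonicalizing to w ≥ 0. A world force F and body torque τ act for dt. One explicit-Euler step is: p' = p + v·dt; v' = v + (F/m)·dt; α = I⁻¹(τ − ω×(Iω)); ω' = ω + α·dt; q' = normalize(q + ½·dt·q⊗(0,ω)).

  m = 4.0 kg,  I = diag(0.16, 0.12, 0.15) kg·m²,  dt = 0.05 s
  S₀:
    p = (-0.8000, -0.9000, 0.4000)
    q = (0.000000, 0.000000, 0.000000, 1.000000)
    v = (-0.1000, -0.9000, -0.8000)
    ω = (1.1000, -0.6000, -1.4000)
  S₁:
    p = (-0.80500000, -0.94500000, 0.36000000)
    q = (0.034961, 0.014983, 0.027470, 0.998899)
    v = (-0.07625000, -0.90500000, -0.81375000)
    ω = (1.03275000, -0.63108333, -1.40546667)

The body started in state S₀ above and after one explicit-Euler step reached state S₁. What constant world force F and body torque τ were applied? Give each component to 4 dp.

F = (1.9000, -0.4000, -1.1000)
τ = (-0.1900, -0.0900, 0.0100)

v₁ − v₀ = (0.02375000, -0.00500000, -0.01375000)
applied force F = (1.9000, -0.4000, -1.1000)
ω₁ − ω₀ = (-0.06725000, -0.03108333, -0.00546667)
ω₀×(Iω₀) = (0.0252, -0.0154, 0.0264)
τ = I·(Δω/dt) + ω₀×(Iω₀) = (-0.1900, -0.0900, 0.0100)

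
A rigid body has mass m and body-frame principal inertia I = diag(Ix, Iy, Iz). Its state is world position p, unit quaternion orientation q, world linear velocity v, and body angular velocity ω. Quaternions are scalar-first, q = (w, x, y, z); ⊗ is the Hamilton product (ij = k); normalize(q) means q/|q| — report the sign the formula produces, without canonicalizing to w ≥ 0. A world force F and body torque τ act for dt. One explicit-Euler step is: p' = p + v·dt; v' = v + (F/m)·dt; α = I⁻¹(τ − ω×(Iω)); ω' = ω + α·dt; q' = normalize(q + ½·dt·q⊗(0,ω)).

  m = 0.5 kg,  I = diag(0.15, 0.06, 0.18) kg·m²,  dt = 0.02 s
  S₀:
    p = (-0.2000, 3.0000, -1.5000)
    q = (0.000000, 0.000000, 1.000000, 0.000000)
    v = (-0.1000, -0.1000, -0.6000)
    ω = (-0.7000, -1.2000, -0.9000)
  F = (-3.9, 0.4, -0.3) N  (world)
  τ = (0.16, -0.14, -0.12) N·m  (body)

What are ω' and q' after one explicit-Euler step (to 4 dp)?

ω' = (-0.6959, -1.2404, -0.9049)
q' = (0.0120, -0.0090, 0.9999, 0.0070)

precession coupling ω×(Iω) = (0.1296, -0.0189, -0.0756)
angular accel α = (0.2027, -2.0183, -0.2467)
ω + α·dt = (-0.6959, -1.2404, -0.9049)
q⊗(0,ω) = (1.2000000, -0.9000000, 0.0000000, 0.7000000)
q' = normalize(q + ½dt·q⊗(0,ω)) = (0.0120, -0.0090, 0.9999, 0.0070)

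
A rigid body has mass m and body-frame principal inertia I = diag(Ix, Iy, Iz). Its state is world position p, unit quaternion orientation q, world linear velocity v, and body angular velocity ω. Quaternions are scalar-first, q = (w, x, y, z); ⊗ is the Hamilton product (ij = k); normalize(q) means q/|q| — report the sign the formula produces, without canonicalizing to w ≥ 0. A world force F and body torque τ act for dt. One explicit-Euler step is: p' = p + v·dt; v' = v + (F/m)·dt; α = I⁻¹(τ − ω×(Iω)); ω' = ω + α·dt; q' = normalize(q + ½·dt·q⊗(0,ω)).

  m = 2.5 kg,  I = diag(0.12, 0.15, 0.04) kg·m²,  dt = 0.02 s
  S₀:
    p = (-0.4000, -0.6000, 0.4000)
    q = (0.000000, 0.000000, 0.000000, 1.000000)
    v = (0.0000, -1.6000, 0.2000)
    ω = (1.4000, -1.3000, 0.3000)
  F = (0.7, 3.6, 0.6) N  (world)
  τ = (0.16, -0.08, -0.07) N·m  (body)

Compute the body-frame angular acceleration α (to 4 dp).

α = (0.9758, -0.7573, -0.3850)

gyro term ω×Iω = (0.0429, 0.0336, -0.0546)
angular accel α = (0.9758, -0.7573, -0.3850)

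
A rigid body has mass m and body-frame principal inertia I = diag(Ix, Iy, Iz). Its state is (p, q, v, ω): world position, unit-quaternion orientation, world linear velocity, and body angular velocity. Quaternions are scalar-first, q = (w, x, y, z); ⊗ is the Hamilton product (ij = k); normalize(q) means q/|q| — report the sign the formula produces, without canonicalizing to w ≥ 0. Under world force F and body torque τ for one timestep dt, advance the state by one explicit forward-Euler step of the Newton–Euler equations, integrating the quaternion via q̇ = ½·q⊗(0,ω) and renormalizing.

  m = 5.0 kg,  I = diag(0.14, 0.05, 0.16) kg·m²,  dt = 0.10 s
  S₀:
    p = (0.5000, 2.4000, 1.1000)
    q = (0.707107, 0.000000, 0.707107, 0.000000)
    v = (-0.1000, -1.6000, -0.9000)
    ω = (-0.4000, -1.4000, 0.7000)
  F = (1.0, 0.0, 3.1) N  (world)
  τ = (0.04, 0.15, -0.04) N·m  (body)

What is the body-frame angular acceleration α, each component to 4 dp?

α = (1.0557, 2.8880, 0.0650)

ω×(Iω) gyroscopic = (-0.1078, 0.0056, -0.0504)
angular accel α = (1.0557, 2.8880, 0.0650)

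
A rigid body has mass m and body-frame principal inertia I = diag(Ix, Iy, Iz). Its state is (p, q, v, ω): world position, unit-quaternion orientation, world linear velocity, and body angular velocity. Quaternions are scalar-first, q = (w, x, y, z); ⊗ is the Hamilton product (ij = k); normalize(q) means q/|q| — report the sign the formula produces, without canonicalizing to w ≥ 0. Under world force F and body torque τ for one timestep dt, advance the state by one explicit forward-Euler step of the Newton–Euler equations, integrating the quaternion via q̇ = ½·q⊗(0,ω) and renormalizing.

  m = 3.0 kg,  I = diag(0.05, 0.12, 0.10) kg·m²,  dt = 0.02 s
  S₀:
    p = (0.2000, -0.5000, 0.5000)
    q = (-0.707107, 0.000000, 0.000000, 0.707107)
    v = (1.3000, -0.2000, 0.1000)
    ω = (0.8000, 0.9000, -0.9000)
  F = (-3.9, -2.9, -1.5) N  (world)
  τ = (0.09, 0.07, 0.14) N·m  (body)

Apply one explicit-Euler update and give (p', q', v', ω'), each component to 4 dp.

angular accel α = (1.4760, 0.2833, 0.8960)
new body rate ω' = (0.8295, 0.9057, -0.8821)
Hamilton product q⊗(0,ω) = (0.6363963, -1.2020819, -0.0707107, 0.6363963)
q' = normalize(q + ½dt·q⊗(0,ω)) = (-0.7007, -0.0120, -0.0007, 0.7134)
p' = p + v·dt = (0.2260, -0.5040, 0.5020)
new velocity v' = (1.2740, -0.2193, 0.0900)

p' = (0.2260, -0.5040, 0.5020)
q' = (-0.7007, -0.0120, -0.0007, 0.7134)
v' = (1.2740, -0.2193, 0.0900)
ω' = (0.8295, 0.9057, -0.8821)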